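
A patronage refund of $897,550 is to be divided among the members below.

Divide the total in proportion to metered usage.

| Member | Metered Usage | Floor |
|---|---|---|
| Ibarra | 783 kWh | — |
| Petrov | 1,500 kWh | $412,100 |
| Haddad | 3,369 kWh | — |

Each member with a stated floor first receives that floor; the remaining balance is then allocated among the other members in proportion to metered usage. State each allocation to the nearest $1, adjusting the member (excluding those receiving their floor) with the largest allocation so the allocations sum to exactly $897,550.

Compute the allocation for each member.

Ibarra: $91,548; Petrov: $412,100; Haddad: $393,902

Fund the minimums — Petrov $412,100. Remaining pool $485,450.
Remaining pool split over remaining metered usage 4,152: Ibarra 91,548.01 → $91,548; Haddad 393,901.99 → $393,902.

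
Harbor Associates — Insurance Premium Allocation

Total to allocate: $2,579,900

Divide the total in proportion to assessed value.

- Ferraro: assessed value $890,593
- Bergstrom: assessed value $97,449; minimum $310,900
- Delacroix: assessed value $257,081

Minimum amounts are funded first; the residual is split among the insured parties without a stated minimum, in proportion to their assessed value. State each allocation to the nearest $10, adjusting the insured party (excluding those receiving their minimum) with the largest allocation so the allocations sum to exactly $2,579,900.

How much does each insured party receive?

Fund the minimums — Bergstrom $310,900. Remaining pool $2,269,000.
Remaining pool split over remaining assessed value 1,147,674: Ferraro 1,760,740.00 → $1,760,740; Delacroix 508,260.00 → $508,260.

Ferraro: $1,760,740; Bergstrom: $310,900; Delacroix: $508,260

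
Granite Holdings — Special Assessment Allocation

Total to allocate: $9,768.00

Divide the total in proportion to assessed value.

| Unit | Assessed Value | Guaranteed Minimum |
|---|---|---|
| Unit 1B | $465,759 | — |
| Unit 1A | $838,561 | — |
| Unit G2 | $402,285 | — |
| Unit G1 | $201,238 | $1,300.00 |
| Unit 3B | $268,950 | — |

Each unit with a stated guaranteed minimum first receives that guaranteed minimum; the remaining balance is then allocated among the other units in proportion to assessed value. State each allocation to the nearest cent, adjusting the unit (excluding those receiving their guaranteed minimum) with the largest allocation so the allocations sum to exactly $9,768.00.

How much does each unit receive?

Unit 1B: $1,996.42; Unit 1A: $3,594.41; Unit G2: $1,724.35; Unit G1: $1,300.00; Unit 3B: $1,152.82

Fund the minimums — Unit G1 $1,300.00. Balance $8,468.00.
Balance split over remaining assessed value 1,975,555: Unit 1B 1,996.4249 → $1,996.42; Unit 1A 3,594.3998 → $3,594.40; Unit G2 1,724.3506 → $1,724.35; Unit 3B 1,152.8247 → $1,152.82.
Rounding difference +$0.01 applied to Unit 1A → $3,594.41.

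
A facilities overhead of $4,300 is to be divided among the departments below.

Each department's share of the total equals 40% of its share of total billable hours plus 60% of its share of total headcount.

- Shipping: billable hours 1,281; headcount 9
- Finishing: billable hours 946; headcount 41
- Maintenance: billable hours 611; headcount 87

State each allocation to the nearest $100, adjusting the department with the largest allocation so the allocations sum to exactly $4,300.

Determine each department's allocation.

Shipping: $900 · Finishing: $1,300 · Maintenance: $2,100

Totals — billable hours 2,838, headcount 137.
Composite weights (40% billable hours + 60% headcount): Shipping 0.2200; Finishing 0.3129; Maintenance 0.4671.
Raw shares: Shipping 945.85; Finishing 1,345.45; Maintenance 2,008.70.
At nearest $100: Shipping $900; Finishing $1,300; Maintenance $2,000. Sum = $4,200.
Difference $4,300 − $4,200 = +$100 applied to largest allocation (Maintenance): Maintenance becomes $2,100.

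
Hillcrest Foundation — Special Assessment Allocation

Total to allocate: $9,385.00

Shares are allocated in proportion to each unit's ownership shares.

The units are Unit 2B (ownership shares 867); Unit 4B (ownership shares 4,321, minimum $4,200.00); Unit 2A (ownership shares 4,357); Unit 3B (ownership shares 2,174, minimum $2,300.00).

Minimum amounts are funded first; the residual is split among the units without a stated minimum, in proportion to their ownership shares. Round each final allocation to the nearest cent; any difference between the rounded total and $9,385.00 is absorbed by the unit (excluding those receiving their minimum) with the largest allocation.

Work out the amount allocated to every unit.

Unit 2B: $478.81 · Unit 4B: $4,200.00 · Unit 2A: $2,406.19 · Unit 3B: $2,300.00

Fund the minimums — Unit 4B $4,200.00; Unit 3B $2,300.00. Remaining pool $2,885.00.
Remaining pool split over remaining ownership shares 5,224: Unit 2B 478.8084 → $478.81; Unit 2A 2,406.1916 → $2,406.19.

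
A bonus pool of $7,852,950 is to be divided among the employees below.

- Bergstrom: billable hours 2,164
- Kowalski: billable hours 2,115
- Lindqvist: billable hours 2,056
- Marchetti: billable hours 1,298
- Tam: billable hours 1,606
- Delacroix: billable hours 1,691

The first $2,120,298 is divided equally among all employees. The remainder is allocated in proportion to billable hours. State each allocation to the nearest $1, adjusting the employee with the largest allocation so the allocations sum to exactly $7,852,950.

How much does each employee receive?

Bergstrom: $1,488,375 · Kowalski: $1,462,675 · Lindqvist: $1,431,730 · Marchetti: $1,034,168 · Tam: $1,195,710 · Delacroix: $1,240,292

$2,120,298 shared equally gives $353,383 per employee.
Remainder $5,732,652 by billable hours (total 10,930): Bergstrom 1,134,991.67 → $1,134,992; Kowalski 1,109,291.76 → $1,109,292; Lindqvist 1,078,346.98 → $1,078,347; Marchetti 680,785.21 → $680,785; Tam 842,327.46 → $842,327; Delacroix 886,908.92 → $886,909.
Totals: Bergstrom $353,383 + $1,134,992 = $1,488,375; Kowalski $353,383 + $1,109,292 = $1,462,675; Lindqvist $353,383 + $1,078,347 = $1,431,730; Marchetti $353,383 + $680,785 = $1,034,168; Tam $353,383 + $842,327 = $1,195,710; Delacroix $353,383 + $886,909 = $1,240,292.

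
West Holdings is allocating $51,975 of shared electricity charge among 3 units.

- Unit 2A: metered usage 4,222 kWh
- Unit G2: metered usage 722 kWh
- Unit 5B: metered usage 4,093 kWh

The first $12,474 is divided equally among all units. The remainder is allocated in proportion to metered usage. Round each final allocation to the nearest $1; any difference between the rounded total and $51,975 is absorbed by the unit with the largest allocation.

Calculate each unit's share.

Unit 2A: $22,612 | Unit G2: $7,314 | Unit 5B: $22,049

Equal tier: $12,474 ÷ 3 = $4,158 apiece.
Remainder $39,501 by metered usage (total 9,037): Unit 2A 18,454.49 → $18,454; Unit G2 3,155.88 → $3,156; Unit 5B 17,890.63 → $17,891.
Totals: Unit 2A $4,158 + $18,454 = $22,612; Unit G2 $4,158 + $3,156 = $7,314; Unit 5B $4,158 + $17,891 = $22,049.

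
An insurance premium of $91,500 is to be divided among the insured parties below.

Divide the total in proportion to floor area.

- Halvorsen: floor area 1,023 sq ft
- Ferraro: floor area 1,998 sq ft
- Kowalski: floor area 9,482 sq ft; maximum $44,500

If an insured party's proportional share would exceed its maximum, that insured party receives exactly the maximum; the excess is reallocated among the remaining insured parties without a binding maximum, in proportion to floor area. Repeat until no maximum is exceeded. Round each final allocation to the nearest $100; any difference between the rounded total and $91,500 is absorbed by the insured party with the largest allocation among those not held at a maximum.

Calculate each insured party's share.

Halvorsen: $15,900 · Ferraro: $31,100 · Kowalski: $44,500

Combined floor area = 12,503.
Unconstrained shares: Halvorsen 7,486.56; Ferraro 14,621.85; Kowalski 69,391.59.
Cap binds for Kowalski ($44,500); remaining pool $47,000 reallocated over remaining floor area 3,021.
Redistributed shares: Halvorsen 15,915.59 → $15,900; Ferraro 31,084.41 → $31,100.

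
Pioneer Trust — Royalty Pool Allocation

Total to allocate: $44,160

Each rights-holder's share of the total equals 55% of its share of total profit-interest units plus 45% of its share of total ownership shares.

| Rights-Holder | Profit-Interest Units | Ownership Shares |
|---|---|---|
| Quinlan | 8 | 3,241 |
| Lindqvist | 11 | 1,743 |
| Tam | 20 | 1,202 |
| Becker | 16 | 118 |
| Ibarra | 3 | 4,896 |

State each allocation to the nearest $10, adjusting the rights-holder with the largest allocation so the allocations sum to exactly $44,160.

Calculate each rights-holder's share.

Profit-interest units total 58; ownership shares total 11,200.
Combined weights (55% profit-interest units + 45% ownership shares): Quinlan 0.2061; Lindqvist 0.1743; Tam 0.2379; Becker 0.1565; Ibarra 0.2252.
Proportional shares: Quinlan 9,100.53; Lindqvist 7,698.92; Tam 10,507.86; Becker 6,909.50; Ibarra 9,943.18.
Rounded to nearest $10: Quinlan $9,100; Lindqvist $7,700; Tam $10,510; Becker $6,910; Ibarra $9,940. Sum = $44,160.
No rounding difference to absorb.

Quinlan: $9,100 | Lindqvist: $7,700 | Tam: $10,510 | Becker: $6,910 | Ibarra: $9,940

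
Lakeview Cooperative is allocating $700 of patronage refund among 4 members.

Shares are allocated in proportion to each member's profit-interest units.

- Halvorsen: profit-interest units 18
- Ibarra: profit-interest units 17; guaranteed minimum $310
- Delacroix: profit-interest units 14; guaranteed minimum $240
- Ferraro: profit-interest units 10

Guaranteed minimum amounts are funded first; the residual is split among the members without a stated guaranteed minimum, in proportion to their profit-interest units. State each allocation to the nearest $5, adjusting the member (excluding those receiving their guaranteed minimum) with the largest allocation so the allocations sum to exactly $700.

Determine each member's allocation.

Halvorsen: $95 · Ibarra: $310 · Delacroix: $240 · Ferraro: $55

Minimums first: Ibarra $310; Delacroix $240. Residual $150.
Residual split over remaining profit-interest units 28: Halvorsen 96.43 → $95; Ferraro 53.57 → $55.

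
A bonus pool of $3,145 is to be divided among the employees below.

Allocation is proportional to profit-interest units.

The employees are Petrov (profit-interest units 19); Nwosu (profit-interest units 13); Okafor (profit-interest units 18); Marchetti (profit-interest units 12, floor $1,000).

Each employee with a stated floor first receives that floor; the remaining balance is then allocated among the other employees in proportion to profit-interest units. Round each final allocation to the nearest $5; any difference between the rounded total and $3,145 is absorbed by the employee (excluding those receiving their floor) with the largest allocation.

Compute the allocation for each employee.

Petrov: $815 · Nwosu: $560 · Okafor: $770 · Marchetti: $1,000

Minimums first: Marchetti $1,000. Remaining pool $2,145.
Remaining pool split over remaining profit-interest units 50: Petrov 815.10 → $815; Nwosu 557.70 → $560; Okafor 772.20 → $770.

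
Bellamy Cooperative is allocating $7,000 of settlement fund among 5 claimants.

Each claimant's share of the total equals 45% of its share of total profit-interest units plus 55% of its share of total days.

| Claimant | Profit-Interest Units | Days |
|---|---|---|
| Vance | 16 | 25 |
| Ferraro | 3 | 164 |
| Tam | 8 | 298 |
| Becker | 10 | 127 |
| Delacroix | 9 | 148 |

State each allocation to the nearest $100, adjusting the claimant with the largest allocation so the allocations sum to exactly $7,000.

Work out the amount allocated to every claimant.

Totals — profit-interest units 46, days 762.
Combined weights (45% profit-interest units + 55% days): Vance 0.1746; Ferraro 0.1477; Tam 0.2934; Becker 0.1895; Delacroix 0.1949.
Raw shares: Vance 1,221.96; Ferraro 1,034.04; Tam 2,053.47; Becker 1,326.45; Delacroix 1,364.07.
After rounding ($100): Vance $1,200; Ferraro $1,000; Tam $2,100; Becker $1,300; Delacroix $1,400. Sum = $7,000.
Rounded total matches; no reconciliation needed.

Vance: $1,200 | Ferraro: $1,000 | Tam: $2,100 | Becker: $1,300 | Delacroix: $1,400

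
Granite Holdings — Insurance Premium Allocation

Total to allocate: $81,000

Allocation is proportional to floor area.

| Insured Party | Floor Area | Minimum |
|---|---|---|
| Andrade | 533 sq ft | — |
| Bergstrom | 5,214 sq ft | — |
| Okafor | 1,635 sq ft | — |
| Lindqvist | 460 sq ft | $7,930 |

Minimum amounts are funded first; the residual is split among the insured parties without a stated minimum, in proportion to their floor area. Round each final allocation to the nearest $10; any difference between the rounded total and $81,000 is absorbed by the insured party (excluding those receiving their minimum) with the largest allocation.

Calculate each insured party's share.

Andrade: $5,280 | Bergstrom: $51,610 | Okafor: $16,180 | Lindqvist: $7,930

Guaranteed amounts: Lindqvist $7,930. Residual $73,070.
Residual split over remaining floor area 7,382: Andrade 5,275.85 → $5,280; Bergstrom 51,610.27 → $51,610; Okafor 16,183.89 → $16,180.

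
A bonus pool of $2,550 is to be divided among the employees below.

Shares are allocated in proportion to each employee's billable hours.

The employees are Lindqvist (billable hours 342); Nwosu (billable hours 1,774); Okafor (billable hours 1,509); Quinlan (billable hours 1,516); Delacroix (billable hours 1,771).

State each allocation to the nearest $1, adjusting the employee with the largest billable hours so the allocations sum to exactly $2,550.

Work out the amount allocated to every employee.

Lindqvist: $126 · Nwosu: $655 · Okafor: $557 · Quinlan: $559 · Delacroix: $653

Sum of billable hours: 6,912.
Proportional shares: Lindqvist 342/6,912 × $2,550 = 126.17; Nwosu 1,774/6,912 × $2,550 = 654.47; Okafor 1,509/6,912 × $2,550 = 556.71; Quinlan 1,516/6,912 × $2,550 = 559.29; Delacroix 1,771/6,912 × $2,550 = 653.36.
Rounded to nearest $1: Lindqvist $126; Nwosu $654; Okafor $557; Quinlan $559; Delacroix $653. Sum = $2,549.
Difference $2,550 − $2,549 = +$1 applied to largest billable hours (Nwosu): Nwosu becomes $655.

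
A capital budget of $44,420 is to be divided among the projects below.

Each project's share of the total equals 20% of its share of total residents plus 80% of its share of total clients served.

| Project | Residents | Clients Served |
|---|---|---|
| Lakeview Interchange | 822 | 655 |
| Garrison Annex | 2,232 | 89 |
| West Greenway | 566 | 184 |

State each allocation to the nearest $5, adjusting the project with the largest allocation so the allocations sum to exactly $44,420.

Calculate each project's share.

Totals — residents 3,620, clients served 928.
Combined weights (20% residents + 80% clients served): Lakeview Interchange 0.6101; Garrison Annex 0.2000; West Greenway 0.1899.
Pro-rata amounts: Lakeview Interchange 27,099.29; Garrison Annex 8,885.73; West Greenway 8,434.98.
Rounded to nearest $5: Lakeview Interchange $27,100; Garrison Annex $8,885; West Greenway $8,435. Sum = $44,420.
Sum already equals the total — no adjustment.

Lakeview Interchange: $27,100 · Garrison Annex: $8,885 · West Greenway: $8,435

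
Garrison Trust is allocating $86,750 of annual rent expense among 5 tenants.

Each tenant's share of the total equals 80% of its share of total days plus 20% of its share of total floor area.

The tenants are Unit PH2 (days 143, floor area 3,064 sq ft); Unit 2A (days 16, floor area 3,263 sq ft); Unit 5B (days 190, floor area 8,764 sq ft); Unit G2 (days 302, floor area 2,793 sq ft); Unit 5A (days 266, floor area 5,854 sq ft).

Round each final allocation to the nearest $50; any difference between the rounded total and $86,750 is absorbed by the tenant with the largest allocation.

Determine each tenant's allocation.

Unit PH2: $13,050; Unit 2A: $3,600; Unit 5B: $20,800; Unit G2: $24,900; Unit 5A: $24,400

Days total 917; floor area total 23,738.
Blended shares (80% days + 20% floor area): Unit PH2 0.1506; Unit 2A 0.0415; Unit 5B 0.2396; Unit G2 0.2870; Unit 5A 0.2814.
Pro-rata amounts: Unit PH2 13,061.93; Unit 2A 3,595.82; Unit 5B 20,785.07; Unit G2 24,897.23; Unit 5A 24,409.96.
Rounded to nearest $50: Unit PH2 $13,050; Unit 2A $3,600; Unit 5B $20,800; Unit G2 $24,900; Unit 5A $24,400. Sum = $86,750.
Rounded total matches; no reconciliation needed.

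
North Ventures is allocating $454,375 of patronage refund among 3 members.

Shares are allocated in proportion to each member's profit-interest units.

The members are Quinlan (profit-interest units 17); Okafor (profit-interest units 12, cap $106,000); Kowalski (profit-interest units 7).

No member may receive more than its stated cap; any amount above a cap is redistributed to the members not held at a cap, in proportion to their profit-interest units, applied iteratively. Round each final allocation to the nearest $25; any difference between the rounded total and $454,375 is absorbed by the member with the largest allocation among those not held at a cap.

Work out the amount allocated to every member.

Quinlan: $246,775; Okafor: $106,000; Kowalski: $101,600

Total profit-interest units = 36.
Proportional shares (ignoring caps): Quinlan 214,565.97; Okafor 151,458.33; Kowalski 88,350.69.
Cap binds for Okafor ($106,000); balance $348,375 reallocated over remaining profit-interest units 24.
Remaining shares: Quinlan 246,765.62 → $246,775; Kowalski 101,609.38 → $101,600.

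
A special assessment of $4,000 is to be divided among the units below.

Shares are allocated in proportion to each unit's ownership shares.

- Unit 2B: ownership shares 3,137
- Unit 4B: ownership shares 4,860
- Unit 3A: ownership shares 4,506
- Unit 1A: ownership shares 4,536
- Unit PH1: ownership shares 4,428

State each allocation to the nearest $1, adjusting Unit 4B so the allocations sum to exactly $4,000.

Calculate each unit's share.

Unit 2B: $585 | Unit 4B: $905 | Unit 3A: $840 | Unit 1A: $845 | Unit PH1: $825

Sum of ownership shares: 21,467.
Proportional shares: Unit 2B 3,137/21,467 × $4,000 = 584.53; Unit 4B 4,860/21,467 × $4,000 = 905.58; Unit 3A 4,506/21,467 × $4,000 = 839.61; Unit 1A 4,536/21,467 × $4,000 = 845.20; Unit PH1 4,428/21,467 × $4,000 = 825.08.
At nearest $1: Unit 2B $585; Unit 4B $906; Unit 3A $840; Unit 1A $845; Unit PH1 $825. Sum = $4,001.
Difference $4,000 − $4,001 = −$1 applied to Unit 4B: Unit 4B becomes $905.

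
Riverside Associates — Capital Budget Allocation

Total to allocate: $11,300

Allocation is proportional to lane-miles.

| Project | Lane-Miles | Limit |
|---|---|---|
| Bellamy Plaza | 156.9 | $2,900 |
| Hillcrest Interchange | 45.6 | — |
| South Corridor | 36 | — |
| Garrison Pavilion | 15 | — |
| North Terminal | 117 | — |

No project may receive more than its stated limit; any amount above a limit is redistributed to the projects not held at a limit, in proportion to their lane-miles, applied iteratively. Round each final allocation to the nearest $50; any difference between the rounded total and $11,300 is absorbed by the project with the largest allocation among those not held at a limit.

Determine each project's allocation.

Lane-miles total: 370.5.
Proportional shares (ignoring caps): Bellamy Plaza 4,785.34; Hillcrest Interchange 1,390.77; South Corridor 1,097.98; Garrison Pavilion 457.49; North Terminal 3,568.42.
Cap binds for Bellamy Plaza ($2,900); balance $8,400 reallocated over remaining lane-miles 213.6.
Shares after redistribution: Hillcrest Interchange 1,793.26 → $1,800; South Corridor 1,415.73 → $1,400; Garrison Pavilion 589.89 → $600; North Terminal 4,601.12 → $4,600.

Bellamy Plaza: $2,900; Hillcrest Interchange: $1,800; South Corridor: $1,400; Garrison Pavilion: $600; North Terminal: $4,600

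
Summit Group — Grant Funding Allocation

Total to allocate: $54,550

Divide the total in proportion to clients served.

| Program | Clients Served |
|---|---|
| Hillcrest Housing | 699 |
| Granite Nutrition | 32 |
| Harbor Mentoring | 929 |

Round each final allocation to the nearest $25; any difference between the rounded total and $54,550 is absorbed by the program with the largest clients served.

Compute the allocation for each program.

Hillcrest Housing: $22,975 · Granite Nutrition: $1,050 · Harbor Mentoring: $30,525

Sum of clients served: 699 + 32 + 929 = 1,660.
Pro-rata amounts: Hillcrest Housing 22,970.15; Granite Nutrition 1,051.57; Harbor Mentoring 30,528.28.
After rounding ($25): Hillcrest Housing $22,975; Granite Nutrition $1,050; Harbor Mentoring $30,525. Sum = $54,550.
No rounding difference to absorb.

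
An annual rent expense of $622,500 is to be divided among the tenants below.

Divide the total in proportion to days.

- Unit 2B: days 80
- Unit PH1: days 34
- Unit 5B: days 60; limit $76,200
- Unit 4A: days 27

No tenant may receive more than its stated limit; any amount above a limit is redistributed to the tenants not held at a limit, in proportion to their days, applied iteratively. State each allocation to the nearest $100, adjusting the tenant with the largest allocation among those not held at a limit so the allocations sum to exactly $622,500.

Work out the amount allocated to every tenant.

Total days = 201.
Unconstrained shares: Unit 2B 247,761.19; Unit PH1 105,298.51; Unit 5B 185,820.90; Unit 4A 83,619.40.
Capped: Unit 5B ($76,200); residual $546,300 reallocated over remaining days 141.
Shares after redistribution: Unit 2B 309,957.45 → $310,000; Unit PH1 131,731.91 → $131,700; Unit 4A 104,610.64 → $104,600.

Unit 2B: $310,000 | Unit PH1: $131,700 | Unit 5B: $76,200 | Unit 4A: $104,600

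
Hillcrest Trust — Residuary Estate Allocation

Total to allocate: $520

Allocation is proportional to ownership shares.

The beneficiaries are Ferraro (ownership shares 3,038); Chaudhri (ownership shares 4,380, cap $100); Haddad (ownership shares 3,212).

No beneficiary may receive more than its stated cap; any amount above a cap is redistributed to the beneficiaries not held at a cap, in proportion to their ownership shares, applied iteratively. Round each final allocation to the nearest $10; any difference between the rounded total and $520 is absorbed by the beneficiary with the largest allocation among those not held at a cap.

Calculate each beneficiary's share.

Ferraro: $200 | Chaudhri: $100 | Haddad: $220

Ownership shares total: 10,630.
Proportional shares (ignoring caps): Ferraro 148.61; Chaudhri 214.26; Haddad 157.13.
Capped: Chaudhri ($100); residual $420 reallocated over remaining ownership shares 6,250.
Remaining shares: Ferraro 204.15 → $200; Haddad 215.85 → $220.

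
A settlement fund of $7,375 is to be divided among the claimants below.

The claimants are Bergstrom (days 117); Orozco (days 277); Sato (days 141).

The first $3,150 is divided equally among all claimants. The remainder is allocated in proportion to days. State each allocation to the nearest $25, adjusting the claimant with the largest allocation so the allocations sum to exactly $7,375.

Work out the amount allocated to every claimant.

Bergstrom: $1,975 | Orozco: $3,225 | Sato: $2,175

$3,150 shared equally gives $1,050 per claimant.
Remainder $4,225 by days (total 535): Bergstrom 923.97 → $925; Orozco 2,187.52 → $2,200; Sato 1,113.50 → $1,125.
Rounding difference −$25 on remainder applied to Orozco.
Totals: Bergstrom $1,050 + $925 = $1,975; Orozco $1,050 + $2,175 = $3,225; Sato $1,050 + $1,125 = $2,175.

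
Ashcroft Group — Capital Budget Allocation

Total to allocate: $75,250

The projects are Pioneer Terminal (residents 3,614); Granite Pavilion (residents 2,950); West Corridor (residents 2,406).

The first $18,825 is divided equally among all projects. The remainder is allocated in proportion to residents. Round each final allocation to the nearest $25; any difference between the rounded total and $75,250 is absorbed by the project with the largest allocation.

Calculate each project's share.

$18,825 shared equally gives $6,275 per project.
Remainder $56,425 by residents (total 8,970): Pioneer Terminal 22,733.55 → $22,725; Granite Pavilion 18,556.72 → $18,550; West Corridor 15,134.73 → $15,125.
Rounding difference +$25 on remainder applied to Pioneer Terminal.
Totals: Pioneer Terminal $6,275 + $22,750 = $29,025; Granite Pavilion $6,275 + $18,550 = $24,825; West Corridor $6,275 + $15,125 = $21,400.

Pioneer Terminal: $29,025; Granite Pavilion: $24,825; West Corridor: $21,400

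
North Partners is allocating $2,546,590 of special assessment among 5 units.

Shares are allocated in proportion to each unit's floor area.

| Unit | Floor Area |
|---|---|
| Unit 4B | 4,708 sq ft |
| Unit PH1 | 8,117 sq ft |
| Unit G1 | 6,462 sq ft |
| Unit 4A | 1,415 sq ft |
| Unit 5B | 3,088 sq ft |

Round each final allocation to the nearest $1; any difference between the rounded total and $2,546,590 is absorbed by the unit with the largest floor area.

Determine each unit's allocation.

Sum of floor area: 4,708 + 8,117 + 6,462 + 1,415 + 3,088 = 23,790.
Unrounded shares: Unit 4B 503,965.77; Unit PH1 868,880.67; Unit G1 691,721.92; Unit 4A 151,468.05; Unit 5B 330,553.59.
Rounded to nearest $1: Unit 4B $503,966; Unit PH1 $868,881; Unit G1 $691,722; Unit 4A $151,468; Unit 5B $330,554. Sum = $2,546,591.
Difference $2,546,590 − $2,546,591 = −$1 applied to largest floor area (Unit PH1): Unit PH1 becomes $868,880.

Unit 4B: $503,966 · Unit PH1: $868,880 · Unit G1: $691,722 · Unit 4A: $151,468 · Unit 5B: $330,554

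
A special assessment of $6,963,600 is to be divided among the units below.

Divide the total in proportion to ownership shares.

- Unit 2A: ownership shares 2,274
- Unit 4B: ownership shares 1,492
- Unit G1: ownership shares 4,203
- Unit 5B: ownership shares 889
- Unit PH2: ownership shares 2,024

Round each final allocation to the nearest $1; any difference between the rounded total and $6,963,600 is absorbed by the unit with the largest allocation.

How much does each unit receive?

Total ownership shares = 10,882.
Proportional shares: Unit 2A 2,274/10,882 × $6,963,600 = 1,455,176.11; Unit 4B 1,492/10,882 × $6,963,600 = 954,759.35; Unit G1 4,203/10,882 × $6,963,600 = 2,689,580.11; Unit 5B 889/10,882 × $6,963,600 = 568,888.11; Unit PH2 2,024/10,882 × $6,963,600 = 1,295,196.32.
At nearest $1: Unit 2A $1,455,176; Unit 4B $954,759; Unit G1 $2,689,580; Unit 5B $568,888; Unit PH2 $1,295,196. Sum = $6,963,599.
Difference $6,963,600 − $6,963,599 = +$1 applied to largest allocation (Unit G1): Unit G1 becomes $2,689,581.

Unit 2A: $1,455,176; Unit 4B: $954,759; Unit G1: $2,689,581; Unit 5B: $568,888; Unit PH2: $1,295,196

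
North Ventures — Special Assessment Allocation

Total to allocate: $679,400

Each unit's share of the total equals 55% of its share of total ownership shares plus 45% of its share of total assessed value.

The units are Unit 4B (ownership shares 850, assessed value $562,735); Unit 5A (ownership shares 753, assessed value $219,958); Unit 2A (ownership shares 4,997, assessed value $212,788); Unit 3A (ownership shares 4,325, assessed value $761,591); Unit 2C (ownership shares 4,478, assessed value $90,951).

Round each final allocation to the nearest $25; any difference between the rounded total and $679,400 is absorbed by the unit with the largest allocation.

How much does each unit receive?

Ownership shares total 15,403; assessed value total 1,848,023.
Composite weights (55% ownership shares + 45% assessed value): Unit 4B 0.1674; Unit 5A 0.0804; Unit 2A 0.2302; Unit 3A 0.3399; Unit 2C 0.1820.
Unrounded shares: Unit 4B 113,717.40; Unit 5A 54,656.48; Unit 2A 156,427.87; Unit 3A 230,917.36; Unit 2C 123,680.90.
At nearest $25: Unit 4B $113,725; Unit 5A $54,650; Unit 2A $156,425; Unit 3A $230,925; Unit 2C $123,675. Sum = $679,400.
Rounded total matches; no reconciliation needed.

Unit 4B: $113,725; Unit 5A: $54,650; Unit 2A: $156,425; Unit 3A: $230,925; Unit 2C: $123,675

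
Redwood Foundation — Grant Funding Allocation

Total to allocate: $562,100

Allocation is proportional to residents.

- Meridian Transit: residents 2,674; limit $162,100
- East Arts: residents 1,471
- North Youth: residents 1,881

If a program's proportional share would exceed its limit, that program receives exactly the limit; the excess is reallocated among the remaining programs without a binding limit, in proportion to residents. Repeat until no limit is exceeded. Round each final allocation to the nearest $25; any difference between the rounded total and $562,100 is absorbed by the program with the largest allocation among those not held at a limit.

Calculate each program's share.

Meridian Transit: $162,100 | East Arts: $175,525 | North Youth: $224,475

Total residents = 6,026.
Pro-rata shares before constraints: Meridian Transit 249,428.38; East Arts 137,213.59; North Youth 175,458.03.
Held at cap: Meridian Transit ($162,100); balance $400,000 reallocated over remaining residents 3,352.
Redistributed shares: East Arts 175,536.99 → $175,525; North Youth 224,463.01 → $224,475.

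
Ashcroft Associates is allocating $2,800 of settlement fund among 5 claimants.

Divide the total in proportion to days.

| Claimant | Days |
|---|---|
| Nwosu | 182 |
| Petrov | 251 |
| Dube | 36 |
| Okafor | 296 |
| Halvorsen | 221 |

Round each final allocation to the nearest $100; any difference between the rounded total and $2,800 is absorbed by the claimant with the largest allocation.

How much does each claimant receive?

Days total: 986.
Pro-rata amounts: Nwosu 182/986 × $2,800 = 516.84; Petrov 251/986 × $2,800 = 712.78; Dube 36/986 × $2,800 = 102.23; Okafor 296/986 × $2,800 = 840.57; Halvorsen 221/986 × $2,800 = 627.59.
Rounded to nearest $100: Nwosu $500; Petrov $700; Dube $100; Okafor $800; Halvorsen $600. Sum = $2,700.
Difference $2,800 − $2,700 = +$100 applied to largest allocation (Okafor): Okafor becomes $900.

Nwosu: $500 · Petrov: $700 · Dube: $100 · Okafor: $900 · Halvorsen: $600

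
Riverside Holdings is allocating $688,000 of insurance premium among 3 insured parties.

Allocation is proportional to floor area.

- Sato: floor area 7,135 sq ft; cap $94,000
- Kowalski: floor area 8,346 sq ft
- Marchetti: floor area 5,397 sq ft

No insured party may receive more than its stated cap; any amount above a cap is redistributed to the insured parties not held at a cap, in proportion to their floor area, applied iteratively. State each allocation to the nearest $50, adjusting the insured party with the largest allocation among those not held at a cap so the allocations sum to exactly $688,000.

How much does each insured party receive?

Total floor area = 20,878.
Unconstrained shares: Sato 235,122.14; Kowalski 275,028.64; Marchetti 177,849.22.
Capped: Sato ($94,000); residual $594,000 reallocated over remaining floor area 13,743.
Shares after redistribution: Kowalski 360,730.84 → $360,750; Marchetti 233,269.16 → $233,250.

Sato: $94,000 | Kowalski: $360,750 | Marchetti: $233,250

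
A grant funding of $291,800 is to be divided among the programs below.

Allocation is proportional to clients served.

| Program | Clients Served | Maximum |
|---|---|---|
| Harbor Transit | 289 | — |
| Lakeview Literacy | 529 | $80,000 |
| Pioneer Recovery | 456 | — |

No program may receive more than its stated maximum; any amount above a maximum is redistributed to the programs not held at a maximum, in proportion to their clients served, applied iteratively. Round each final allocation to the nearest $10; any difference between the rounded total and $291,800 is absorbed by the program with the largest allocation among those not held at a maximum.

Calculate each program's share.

Combined clients served = 1,274.
Proportional shares (ignoring caps): Harbor Transit 66,193.25; Lakeview Literacy 121,163.42; Pioneer Recovery 104,443.33.
Cap binds for Lakeview Literacy ($80,000); balance $211,800 reallocated over remaining clients served 745.
Redistributed shares: Harbor Transit 82,161.34 → $82,160; Pioneer Recovery 129,638.66 → $129,640.

Harbor Transit: $82,160; Lakeview Literacy: $80,000; Pioneer Recovery: $129,640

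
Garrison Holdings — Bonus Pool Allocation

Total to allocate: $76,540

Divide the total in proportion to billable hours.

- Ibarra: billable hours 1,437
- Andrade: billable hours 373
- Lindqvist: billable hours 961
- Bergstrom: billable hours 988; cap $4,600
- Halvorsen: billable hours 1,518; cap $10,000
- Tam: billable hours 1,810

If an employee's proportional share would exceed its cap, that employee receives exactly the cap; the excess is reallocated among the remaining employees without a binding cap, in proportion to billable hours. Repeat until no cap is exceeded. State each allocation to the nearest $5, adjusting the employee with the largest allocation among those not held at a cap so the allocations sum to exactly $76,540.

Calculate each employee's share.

Billable hours total: 7,087.
Unconstrained shares: Ibarra 15,519.68; Andrade 4,028.42; Lindqvist 10,378.85; Bergstrom 10,670.46; Halvorsen 16,394.49; Tam 19,548.10.
Held at cap: Bergstrom ($4,600), Halvorsen ($10,000); remaining pool $61,940 reallocated over remaining billable hours 4,581.
Shares after redistribution: Ibarra 19,429.77 → $19,430; Andrade 5,043.36 → $5,045; Lindqvist 12,993.74 → $12,995; Tam 24,473.13 → $24,475.
Rounding difference −$5 applied to Tam → $24,470.

Ibarra: $19,430 · Andrade: $5,045 · Lindqvist: $12,995 · Bergstrom: $4,600 · Halvorsen: $10,000 · Tam: $24,470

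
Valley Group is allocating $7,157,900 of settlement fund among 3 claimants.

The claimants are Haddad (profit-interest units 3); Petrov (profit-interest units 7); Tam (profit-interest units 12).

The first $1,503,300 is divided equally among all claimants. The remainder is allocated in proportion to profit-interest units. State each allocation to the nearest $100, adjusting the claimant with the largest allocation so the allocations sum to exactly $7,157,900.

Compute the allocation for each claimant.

First tranche $1,503,300 split equally: $501,100 each.
Remainder $5,654,600 by profit-interest units (total 22): Haddad 771,081.82 → $771,100; Petrov 1,799,190.91 → $1,799,200; Tam 3,084,327.27 → $3,084,300.
Totals: Haddad $501,100 + $771,100 = $1,272,200; Petrov $501,100 + $1,799,200 = $2,300,300; Tam $501,100 + $3,084,300 = $3,585,400.

Haddad: $1,272,200 · Petrov: $2,300,300 · Tam: $3,585,400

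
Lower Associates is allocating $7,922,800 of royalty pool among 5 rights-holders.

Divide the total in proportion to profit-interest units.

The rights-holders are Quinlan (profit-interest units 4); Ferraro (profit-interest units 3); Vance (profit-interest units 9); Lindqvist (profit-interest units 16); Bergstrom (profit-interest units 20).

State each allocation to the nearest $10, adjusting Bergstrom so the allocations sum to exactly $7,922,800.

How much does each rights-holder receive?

Profit-interest units total: 52.
Unrounded shares: Quinlan 4/52 × $7,922,800 = 609,446.15; Ferraro 3/52 × $7,922,800 = 457,084.62; Vance 9/52 × $7,922,800 = 1,371,253.85; Lindqvist 16/52 × $7,922,800 = 2,437,784.62; Bergstrom 20/52 × $7,922,800 = 3,047,230.77.
After rounding ($10): Quinlan $609,450; Ferraro $457,080; Vance $1,371,250; Lindqvist $2,437,780; Bergstrom $3,047,230. Sum = $7,922,790.
Difference $7,922,800 − $7,922,790 = +$10 applied to Bergstrom: Bergstrom becomes $3,047,240.

Quinlan: $609,450; Ferraro: $457,080; Vance: $1,371,250; Lindqvist: $2,437,780; Bergstrom: $3,047,240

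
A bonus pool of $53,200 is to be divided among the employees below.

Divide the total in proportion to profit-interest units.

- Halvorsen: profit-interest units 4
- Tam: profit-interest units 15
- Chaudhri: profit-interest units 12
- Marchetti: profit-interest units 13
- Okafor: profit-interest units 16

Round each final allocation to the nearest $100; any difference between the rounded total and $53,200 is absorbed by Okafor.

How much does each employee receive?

Halvorsen: $3,500 · Tam: $13,300 · Chaudhri: $10,600 · Marchetti: $11,500 · Okafor: $14,300

Profit-interest units total: 60.
Pro-rata amounts: Halvorsen 4/60 × $53,200 = 3,546.67; Tam 15/60 × $53,200 = 13,300.00; Chaudhri 12/60 × $53,200 = 10,640.00; Marchetti 13/60 × $53,200 = 11,526.67; Okafor 16/60 × $53,200 = 14,186.67.
At nearest $100: Halvorsen $3,500; Tam $13,300; Chaudhri $10,600; Marchetti $11,500; Okafor $14,200. Sum = $53,100.
Difference $53,200 − $53,100 = +$100 applied to Okafor: Okafor becomes $14,300.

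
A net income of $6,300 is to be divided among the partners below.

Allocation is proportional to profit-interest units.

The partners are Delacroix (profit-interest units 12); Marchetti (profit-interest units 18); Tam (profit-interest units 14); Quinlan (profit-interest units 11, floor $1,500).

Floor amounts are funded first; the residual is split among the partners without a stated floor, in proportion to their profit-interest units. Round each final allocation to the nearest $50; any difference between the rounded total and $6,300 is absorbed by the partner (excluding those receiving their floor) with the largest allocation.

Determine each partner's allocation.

Delacroix: $1,300 | Marchetti: $1,950 | Tam: $1,550 | Quinlan: $1,500

Guaranteed amounts: Quinlan $1,500. Balance $4,800.
Balance split over remaining profit-interest units 44: Delacroix 1,309.09 → $1,300; Marchetti 1,963.64 → $1,950; Tam 1,527.27 → $1,550.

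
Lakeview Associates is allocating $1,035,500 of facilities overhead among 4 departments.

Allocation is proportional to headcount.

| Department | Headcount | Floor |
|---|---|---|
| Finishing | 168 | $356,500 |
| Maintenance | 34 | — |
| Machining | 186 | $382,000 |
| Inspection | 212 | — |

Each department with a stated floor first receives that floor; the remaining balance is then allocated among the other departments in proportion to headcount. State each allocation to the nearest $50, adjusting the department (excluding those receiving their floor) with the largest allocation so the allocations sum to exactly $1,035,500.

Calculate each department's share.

Finishing: $356,500 | Maintenance: $41,050 | Machining: $382,000 | Inspection: $255,950

Guaranteed amounts: Finishing $356,500; Machining $382,000. Balance $297,000.
Balance split over remaining headcount 246: Maintenance 41,048.78 → $41,050; Inspection 255,951.22 → $255,950.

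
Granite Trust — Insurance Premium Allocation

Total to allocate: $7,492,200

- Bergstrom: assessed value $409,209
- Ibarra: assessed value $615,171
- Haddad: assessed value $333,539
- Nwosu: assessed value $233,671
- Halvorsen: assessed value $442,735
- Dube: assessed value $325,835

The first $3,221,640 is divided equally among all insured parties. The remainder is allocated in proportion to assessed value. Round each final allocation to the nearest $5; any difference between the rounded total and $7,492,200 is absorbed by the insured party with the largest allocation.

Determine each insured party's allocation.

Bergstrom: $1,277,380; Ibarra: $1,650,045; Haddad: $1,140,460; Nwosu: $959,755; Halvorsen: $1,338,040; Dube: $1,126,520

First tranche $3,221,640 split equally: $536,940 each.
Remainder $4,270,560 by assessed value (total 2,360,160): Bergstrom 740,437.76 → $740,440; Ibarra 1,113,112.95 → $1,113,115; Haddad 603,517.69 → $603,520; Nwosu 422,812.87 → $422,815; Halvorsen 801,100.93 → $801,100; Dube 589,577.79 → $589,580.
Rounding difference −$10 on remainder applied to Ibarra.
Totals: Bergstrom $536,940 + $740,440 = $1,277,380; Ibarra $536,940 + $1,113,105 = $1,650,045; Haddad $536,940 + $603,520 = $1,140,460; Nwosu $536,940 + $422,815 = $959,755; Halvorsen $536,940 + $801,100 = $1,338,040; Dube $536,940 + $589,580 = $1,126,520.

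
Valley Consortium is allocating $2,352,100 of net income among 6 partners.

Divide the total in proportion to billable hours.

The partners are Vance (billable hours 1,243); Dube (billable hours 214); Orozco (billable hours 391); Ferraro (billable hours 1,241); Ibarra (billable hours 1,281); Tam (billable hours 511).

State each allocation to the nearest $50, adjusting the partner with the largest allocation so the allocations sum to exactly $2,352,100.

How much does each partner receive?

Vance: $599,000; Dube: $103,100; Orozco: $188,400; Ferraro: $598,000; Ibarra: $617,350; Tam: $246,250

Combined billable hours = 4,881.
Pro-rata amounts: Vance 1,243/4,881 × $2,352,100 = 598,987.97; Dube 214/4,881 × $2,352,100 = 103,124.24; Orozco 391/4,881 × $2,352,100 = 188,418.58; Ferraro 1,241/4,881 × $2,352,100 = 598,024.20; Ibarra 1,281/4,881 × $2,352,100 = 617,299.75; Tam 511/4,881 × $2,352,100 = 246,245.26.
Rounded to nearest $50: Vance $599,000; Dube $103,100; Orozco $188,400; Ferraro $598,000; Ibarra $617,300; Tam $246,250. Sum = $2,352,050.
Difference $2,352,100 − $2,352,050 = +$50 applied to largest allocation (Ibarra): Ibarra becomes $617,350.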